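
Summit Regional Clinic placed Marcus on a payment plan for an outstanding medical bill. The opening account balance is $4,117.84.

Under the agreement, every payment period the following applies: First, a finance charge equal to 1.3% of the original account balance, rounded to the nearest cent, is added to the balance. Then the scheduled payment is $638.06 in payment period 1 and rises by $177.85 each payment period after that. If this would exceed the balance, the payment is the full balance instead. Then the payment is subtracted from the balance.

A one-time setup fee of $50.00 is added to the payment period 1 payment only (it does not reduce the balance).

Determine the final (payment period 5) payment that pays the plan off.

$766.15

# | Opening | Interest | Payment | Fee | End bal
1 | $4,117.84 | $53.53 | $638.06 | $50.00 | $3,533.31
2 | $3,533.31 | $53.53 | $815.91 | — | $2,770.93
3 | $2,770.93 | $53.53 | $993.76 | — | $1,830.70
4 | $1,830.70 | $53.53 | $1,171.61 | — | $712.62
5 | $712.62 | $53.53 | $766.15 | — | $0.00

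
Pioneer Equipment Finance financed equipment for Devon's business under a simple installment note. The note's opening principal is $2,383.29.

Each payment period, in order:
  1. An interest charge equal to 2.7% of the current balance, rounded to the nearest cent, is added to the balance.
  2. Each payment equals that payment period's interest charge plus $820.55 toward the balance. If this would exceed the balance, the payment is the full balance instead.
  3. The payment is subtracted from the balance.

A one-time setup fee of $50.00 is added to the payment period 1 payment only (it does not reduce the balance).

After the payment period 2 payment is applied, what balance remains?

Payment period 1: $2,383.29 +$64.35 interest = $2,447.64; pay $884.90 (+ $50.00 fee) → $1,562.74
Payment period 2: $1,562.74 +$42.19 interest = $1,604.93; pay $862.74 → $742.19

$742.19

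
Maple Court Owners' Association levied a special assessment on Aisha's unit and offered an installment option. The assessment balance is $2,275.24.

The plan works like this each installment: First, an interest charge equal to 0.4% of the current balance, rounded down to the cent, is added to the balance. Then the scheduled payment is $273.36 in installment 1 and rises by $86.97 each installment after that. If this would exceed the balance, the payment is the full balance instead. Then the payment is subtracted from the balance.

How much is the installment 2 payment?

Installment 1: $2,275.24 +$9.10 interest = $2,284.34; pay $273.36 → $2,010.98
Installment 2: $2,010.98 +$8.04 interest = $2,019.02; pay $360.33 → $1,658.69

$360.33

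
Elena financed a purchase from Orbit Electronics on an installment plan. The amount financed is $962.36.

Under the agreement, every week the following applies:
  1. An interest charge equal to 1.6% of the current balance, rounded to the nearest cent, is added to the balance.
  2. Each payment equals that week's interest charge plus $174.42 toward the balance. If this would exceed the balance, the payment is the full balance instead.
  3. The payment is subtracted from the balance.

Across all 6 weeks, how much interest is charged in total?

$50.53

Week 1: $962.36 +$15.40 interest = $977.76; pay $189.82 → $787.94
Week 2: $787.94 +$12.61 interest = $800.55; pay $187.03 → $613.52
Week 3: $613.52 +$9.82 interest = $623.34; pay $184.24 → $439.10
Week 4: $439.10 +$7.03 interest = $446.13; pay $181.45 → $264.68
Week 5: $264.68 +$4.23 interest = $268.91; pay $178.65 → $90.26
Week 6: $90.26 +$1.44 interest = $91.70; pay $91.70 → $0.00
Total interest: $15.40 + $12.61 + $9.82 + $7.03 + $4.23 + $1.44 = $50.53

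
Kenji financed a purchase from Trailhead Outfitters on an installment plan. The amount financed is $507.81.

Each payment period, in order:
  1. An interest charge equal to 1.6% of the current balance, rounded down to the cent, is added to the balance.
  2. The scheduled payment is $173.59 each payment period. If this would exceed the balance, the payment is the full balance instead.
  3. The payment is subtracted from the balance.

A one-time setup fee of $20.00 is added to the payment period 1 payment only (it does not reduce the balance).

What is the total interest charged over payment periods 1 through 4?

# | Opening | Interest | Payment | Fee | End bal
1 | $507.81 | $8.12 | $173.59 | $20.00 | $342.34
2 | $342.34 | $5.47 | $173.59 | — | $174.22
3 | $174.22 | $2.78 | $173.59 | — | $3.41
4 | $3.41 | $0.05 | $3.46 | — | $0.00
Total interest: $8.12 + $5.47 + $2.78 + $0.05 = $16.42

$16.42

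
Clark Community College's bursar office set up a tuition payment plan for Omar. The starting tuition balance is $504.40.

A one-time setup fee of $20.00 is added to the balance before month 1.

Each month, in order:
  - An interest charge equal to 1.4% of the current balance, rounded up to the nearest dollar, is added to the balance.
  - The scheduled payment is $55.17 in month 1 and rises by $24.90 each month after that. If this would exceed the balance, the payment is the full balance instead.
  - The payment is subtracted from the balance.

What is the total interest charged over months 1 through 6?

$30.00

Month 1: opening $524.40; interest $8.00 → $532.40; payment $55.17; balance $477.23
Month 2: opening $477.23; interest $7.00 → $484.23; payment $80.07; balance $404.16
Month 3: opening $404.16; interest $6.00 → $410.16; payment $104.97; balance $305.19
Month 4: opening $305.19; interest $5.00 → $310.19; payment $129.87; balance $180.32
Month 5: opening $180.32; interest $3.00 → $183.32; payment $154.77; balance $28.55
Month 6: opening $28.55; interest $1.00 → $29.55; payment $29.55; balance $0.00
Total interest: $8.00 + $7.00 + $6.00 + $5.00 + $3.00 + $1.00 = $30.00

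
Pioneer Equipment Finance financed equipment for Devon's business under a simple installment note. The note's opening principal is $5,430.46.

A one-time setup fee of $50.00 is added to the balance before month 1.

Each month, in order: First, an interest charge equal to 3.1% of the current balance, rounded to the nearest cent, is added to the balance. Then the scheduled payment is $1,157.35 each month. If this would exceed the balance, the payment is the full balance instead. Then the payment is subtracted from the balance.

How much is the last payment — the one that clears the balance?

Month 1: opening $5,480.46; interest $169.89 → $5,650.35; payment $1,157.35; balance $4,493.00
Month 2: opening $4,493.00; interest $139.28 → $4,632.28; payment $1,157.35; balance $3,474.93
Month 3: opening $3,474.93; interest $107.72 → $3,582.65; payment $1,157.35; balance $2,425.30
Month 4: opening $2,425.30; interest $75.18 → $2,500.48; payment $1,157.35; balance $1,343.13
Month 5: opening $1,343.13; interest $41.64 → $1,384.77; payment $1,157.35; balance $227.42
Month 6: opening $227.42; interest $7.05 → $234.47; payment $234.47; balance $0.00

$234.47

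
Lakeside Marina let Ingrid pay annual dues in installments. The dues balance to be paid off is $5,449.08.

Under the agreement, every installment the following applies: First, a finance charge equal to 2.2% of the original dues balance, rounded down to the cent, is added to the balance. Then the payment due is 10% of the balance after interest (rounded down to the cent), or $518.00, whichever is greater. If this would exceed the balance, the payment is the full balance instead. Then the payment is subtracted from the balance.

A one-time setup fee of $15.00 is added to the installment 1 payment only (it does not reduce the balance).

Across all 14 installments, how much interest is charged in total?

Installment 1: opening $5,449.08; interest $119.87 → $5,568.95; payment $556.89 (+ $15.00 fee); balance $5,012.06
Installment 2: opening $5,012.06; interest $119.87 → $5,131.93; payment $518.00; balance $4,613.93
Installment 3: opening $4,613.93; interest $119.87 → $4,733.80; payment $518.00; balance $4,215.80
Installment 4: opening $4,215.80; interest $119.87 → $4,335.67; payment $518.00; balance $3,817.67
Installment 5: opening $3,817.67; interest $119.87 → $3,937.54; payment $518.00; balance $3,419.54
Installment 6: opening $3,419.54; interest $119.87 → $3,539.41; payment $518.00; balance $3,021.41
Installment 7: opening $3,021.41; interest $119.87 → $3,141.28; payment $518.00; balance $2,623.28
Installment 8: opening $2,623.28; interest $119.87 → $2,743.15; payment $518.00; balance $2,225.15
Installment 9: opening $2,225.15; interest $119.87 → $2,345.02; payment $518.00; balance $1,827.02
Installment 10: opening $1,827.02; interest $119.87 → $1,946.89; payment $518.00; balance $1,428.89
Installment 11: opening $1,428.89; interest $119.87 → $1,548.76; payment $518.00; balance $1,030.76
Installment 12: opening $1,030.76; interest $119.87 → $1,150.63; payment $518.00; balance $632.63
Installment 13: opening $632.63; interest $119.87 → $752.50; payment $518.00; balance $234.50
Installment 14: opening $234.50; interest $119.87 → $354.37; payment $354.37; balance $0.00
Total interest: $119.87 + $119.87 + $119.87 + $119.87 + $119.87 + $119.87 + $119.87 + $119.87 + $119.87 + $119.87 + $119.87 + $119.87 + $119.87 + $119.87 = $1,678.18

$1,678.18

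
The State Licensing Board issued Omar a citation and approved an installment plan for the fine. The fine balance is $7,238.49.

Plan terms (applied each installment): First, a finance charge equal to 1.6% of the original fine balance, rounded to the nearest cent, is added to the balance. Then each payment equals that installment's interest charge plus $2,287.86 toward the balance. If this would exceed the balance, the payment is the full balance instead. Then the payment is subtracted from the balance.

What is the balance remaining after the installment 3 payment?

$374.91

# | Opening | Interest | Payment | End bal
1 | $7,238.49 | $115.82 | $2,403.68 | $4,950.63
2 | $4,950.63 | $115.82 | $2,403.68 | $2,662.77
3 | $2,662.77 | $115.82 | $2,403.68 | $374.91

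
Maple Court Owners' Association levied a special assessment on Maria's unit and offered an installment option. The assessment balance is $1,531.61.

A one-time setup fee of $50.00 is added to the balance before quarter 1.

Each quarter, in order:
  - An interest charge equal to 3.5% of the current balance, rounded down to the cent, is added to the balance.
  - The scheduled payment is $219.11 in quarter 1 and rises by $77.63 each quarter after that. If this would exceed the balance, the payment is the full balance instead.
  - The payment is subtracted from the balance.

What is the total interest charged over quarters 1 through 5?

$189.75

Quarter 1: $1,581.61 +$55.35 interest = $1,636.96; pay $219.11 → $1,417.85
Quarter 2: $1,417.85 +$49.62 interest = $1,467.47; pay $296.74 → $1,170.73
Quarter 3: $1,170.73 +$40.97 interest = $1,211.70; pay $374.37 → $837.33
Quarter 4: $837.33 +$29.30 interest = $866.63; pay $452.00 → $414.63
Quarter 5: $414.63 +$14.51 interest = $429.14; pay $429.14 → $0.00
Total interest: $55.35 + $49.62 + $40.97 + $29.30 + $14.51 = $189.75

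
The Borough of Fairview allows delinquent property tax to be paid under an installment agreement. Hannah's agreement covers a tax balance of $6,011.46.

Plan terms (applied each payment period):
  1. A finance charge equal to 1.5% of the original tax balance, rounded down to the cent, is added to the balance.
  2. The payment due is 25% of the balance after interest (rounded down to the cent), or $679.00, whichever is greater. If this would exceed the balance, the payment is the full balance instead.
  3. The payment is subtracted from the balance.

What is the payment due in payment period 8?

$410.67

# | Opening | Interest | Payment | End bal
1 | $6,011.46 | $90.17 | $1,525.40 | $4,576.23
2 | $4,576.23 | $90.17 | $1,166.60 | $3,499.80
3 | $3,499.80 | $90.17 | $897.49 | $2,692.48
4 | $2,692.48 | $90.17 | $695.66 | $2,086.99
5 | $2,086.99 | $90.17 | $679.00 | $1,498.16
6 | $1,498.16 | $90.17 | $679.00 | $909.33
7 | $909.33 | $90.17 | $679.00 | $320.50
8 | $320.50 | $90.17 | $410.67 | $0.00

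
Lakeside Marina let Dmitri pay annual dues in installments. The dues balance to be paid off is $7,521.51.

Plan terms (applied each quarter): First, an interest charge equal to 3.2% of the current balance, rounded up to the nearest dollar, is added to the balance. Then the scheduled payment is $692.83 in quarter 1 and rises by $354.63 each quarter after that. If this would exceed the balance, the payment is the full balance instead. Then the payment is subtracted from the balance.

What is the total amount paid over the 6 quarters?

$8,509.51

Quarter 1: $7,521.51 +$241.00 interest = $7,762.51; pay $692.83 → $7,069.68
Quarter 2: $7,069.68 +$227.00 interest = $7,296.68; pay $1,047.46 → $6,249.22
Quarter 3: $6,249.22 +$200.00 interest = $6,449.22; pay $1,402.09 → $5,047.13
Quarter 4: $5,047.13 +$162.00 interest = $5,209.13; pay $1,756.72 → $3,452.41
Quarter 5: $3,452.41 +$111.00 interest = $3,563.41; pay $2,111.35 → $1,452.06
Quarter 6: $1,452.06 +$47.00 interest = $1,499.06; pay $1,499.06 → $0.00
Total paid: $8,509.51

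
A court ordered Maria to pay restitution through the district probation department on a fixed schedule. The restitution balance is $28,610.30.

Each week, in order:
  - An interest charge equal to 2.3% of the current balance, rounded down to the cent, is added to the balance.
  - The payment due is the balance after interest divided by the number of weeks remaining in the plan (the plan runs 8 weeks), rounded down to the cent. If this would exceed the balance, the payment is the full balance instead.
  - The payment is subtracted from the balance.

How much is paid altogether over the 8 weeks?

$31,735.94

Week 1: opening $28,610.30; interest $658.03 → $29,268.33; payment $3,658.54; balance $25,609.79
Week 2: opening $25,609.79; interest $589.02 → $26,198.81; payment $3,742.68; balance $22,456.13
Week 3: opening $22,456.13; interest $516.49 → $22,972.62; payment $3,828.77; balance $19,143.85
Week 4: opening $19,143.85; interest $440.30 → $19,584.15; payment $3,916.83; balance $15,667.32
Week 5: opening $15,667.32; interest $360.34 → $16,027.66; payment $4,006.91; balance $12,020.75
Week 6: opening $12,020.75; interest $276.47 → $12,297.22; payment $4,099.07; balance $8,198.15
Week 7: opening $8,198.15; interest $188.55 → $8,386.70; payment $4,193.35; balance $4,193.35
Week 8: opening $4,193.35; interest $96.44 → $4,289.79; payment $4,289.79; balance $0.00
Total paid: $31,735.94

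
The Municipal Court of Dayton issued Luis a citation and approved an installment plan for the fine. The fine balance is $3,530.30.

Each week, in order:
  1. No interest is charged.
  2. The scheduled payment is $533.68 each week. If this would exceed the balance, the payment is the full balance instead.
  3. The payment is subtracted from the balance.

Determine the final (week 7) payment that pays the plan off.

Week 1: opening $3,530.30; payment $533.68; balance $2,996.62
Week 2: opening $2,996.62; payment $533.68; balance $2,462.94
Week 3: opening $2,462.94; payment $533.68; balance $1,929.26
Week 4: opening $1,929.26; payment $533.68; balance $1,395.58
Week 5: opening $1,395.58; payment $533.68; balance $861.90
Week 6: opening $861.90; payment $533.68; balance $328.22
Week 7: opening $328.22; payment $328.22; balance $0.00

$328.22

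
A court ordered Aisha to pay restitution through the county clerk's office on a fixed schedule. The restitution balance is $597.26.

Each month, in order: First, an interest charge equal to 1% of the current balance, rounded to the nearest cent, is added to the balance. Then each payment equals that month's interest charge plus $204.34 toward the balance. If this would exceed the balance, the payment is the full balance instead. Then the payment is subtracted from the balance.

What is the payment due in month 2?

$208.27

Month 1: $597.26 +$5.97 interest = $603.23; pay $210.31 → $392.92
Month 2: $392.92 +$3.93 interest = $396.85; pay $208.27 → $188.58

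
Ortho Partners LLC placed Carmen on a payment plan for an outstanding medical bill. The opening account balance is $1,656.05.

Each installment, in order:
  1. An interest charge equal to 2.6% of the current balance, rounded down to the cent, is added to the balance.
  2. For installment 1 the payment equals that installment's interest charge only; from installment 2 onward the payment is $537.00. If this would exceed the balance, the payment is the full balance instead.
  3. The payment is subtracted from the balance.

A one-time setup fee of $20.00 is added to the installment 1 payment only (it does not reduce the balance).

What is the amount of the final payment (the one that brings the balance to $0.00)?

$138.85

Installment 1: $1,656.05 +$43.05 interest = $1,699.10; pay $43.05 (+ $20.00 fee) → $1,656.05
Installment 2: $1,656.05 +$43.05 interest = $1,699.10; pay $537.00 → $1,162.10
Installment 3: $1,162.10 +$30.21 interest = $1,192.31; pay $537.00 → $655.31
Installment 4: $655.31 +$17.03 interest = $672.34; pay $537.00 → $135.34
Installment 5: $135.34 +$3.51 interest = $138.85; pay $138.85 → $0.00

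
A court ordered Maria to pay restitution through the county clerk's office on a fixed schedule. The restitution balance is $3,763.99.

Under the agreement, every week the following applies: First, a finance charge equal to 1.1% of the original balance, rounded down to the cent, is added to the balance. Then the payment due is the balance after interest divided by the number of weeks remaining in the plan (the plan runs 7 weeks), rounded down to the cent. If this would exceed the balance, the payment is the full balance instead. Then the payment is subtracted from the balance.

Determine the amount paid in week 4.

Week 1: opening $3,763.99; interest $41.40 → $3,805.39; payment $543.62; balance $3,261.77
Week 2: opening $3,261.77; interest $41.40 → $3,303.17; payment $550.52; balance $2,752.65
Week 3: opening $2,752.65; interest $41.40 → $2,794.05; payment $558.81; balance $2,235.24
Week 4: opening $2,235.24; interest $41.40 → $2,276.64; payment $569.16; balance $1,707.48

$569.16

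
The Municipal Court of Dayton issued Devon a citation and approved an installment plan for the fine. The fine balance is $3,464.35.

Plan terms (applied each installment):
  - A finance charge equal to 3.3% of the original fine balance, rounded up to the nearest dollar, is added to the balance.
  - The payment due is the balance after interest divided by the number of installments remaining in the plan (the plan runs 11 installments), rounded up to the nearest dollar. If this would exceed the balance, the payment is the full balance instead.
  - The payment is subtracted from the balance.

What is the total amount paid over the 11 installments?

$4,729.35

Installment 1: $3,464.35 +$115.00 interest = $3,579.35; pay $326.00 → $3,253.35
Installment 2: $3,253.35 +$115.00 interest = $3,368.35; pay $337.00 → $3,031.35
Installment 3: $3,031.35 +$115.00 interest = $3,146.35; pay $350.00 → $2,796.35
Installment 4: $2,796.35 +$115.00 interest = $2,911.35; pay $364.00 → $2,547.35
Installment 5: $2,547.35 +$115.00 interest = $2,662.35; pay $381.00 → $2,281.35
Installment 6: $2,281.35 +$115.00 interest = $2,396.35; pay $400.00 → $1,996.35
Installment 7: $1,996.35 +$115.00 interest = $2,111.35; pay $423.00 → $1,688.35
Installment 8: $1,688.35 +$115.00 interest = $1,803.35; pay $451.00 → $1,352.35
Installment 9: $1,352.35 +$115.00 interest = $1,467.35; pay $490.00 → $977.35
Installment 10: $977.35 +$115.00 interest = $1,092.35; pay $547.00 → $545.35
Installment 11: $545.35 +$115.00 interest = $660.35; pay $660.35 → $0.00
Total paid: $4,729.35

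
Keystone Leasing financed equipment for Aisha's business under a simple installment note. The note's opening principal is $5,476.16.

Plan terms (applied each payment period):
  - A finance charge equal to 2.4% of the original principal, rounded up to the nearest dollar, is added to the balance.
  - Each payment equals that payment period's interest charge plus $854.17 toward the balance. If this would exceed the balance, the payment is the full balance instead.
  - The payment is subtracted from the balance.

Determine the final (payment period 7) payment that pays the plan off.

$483.14

Payment period 1: opening $5,476.16; interest $132.00 → $5,608.16; payment $986.17; balance $4,621.99
Payment period 2: opening $4,621.99; interest $132.00 → $4,753.99; payment $986.17; balance $3,767.82
Payment period 3: opening $3,767.82; interest $132.00 → $3,899.82; payment $986.17; balance $2,913.65
Payment period 4: opening $2,913.65; interest $132.00 → $3,045.65; payment $986.17; balance $2,059.48
Payment period 5: opening $2,059.48; interest $132.00 → $2,191.48; payment $986.17; balance $1,205.31
Payment period 6: opening $1,205.31; interest $132.00 → $1,337.31; payment $986.17; balance $351.14
Payment period 7: opening $351.14; interest $132.00 → $483.14; payment $483.14; balance $0.00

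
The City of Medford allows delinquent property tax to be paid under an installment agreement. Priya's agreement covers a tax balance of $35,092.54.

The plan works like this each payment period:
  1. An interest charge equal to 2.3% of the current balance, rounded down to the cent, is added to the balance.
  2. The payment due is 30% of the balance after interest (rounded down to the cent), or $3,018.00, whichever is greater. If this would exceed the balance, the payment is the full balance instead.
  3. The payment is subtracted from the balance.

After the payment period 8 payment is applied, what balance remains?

# | Opening | Interest | Payment | End bal
1 | $35,092.54 | $807.12 | $10,769.89 | $25,129.77
2 | $25,129.77 | $577.98 | $7,712.32 | $17,995.43
3 | $17,995.43 | $413.89 | $5,522.79 | $12,886.53
4 | $12,886.53 | $296.39 | $3,954.87 | $9,228.05
5 | $9,228.05 | $212.24 | $3,018.00 | $6,422.29
6 | $6,422.29 | $147.71 | $3,018.00 | $3,552.00
7 | $3,552.00 | $81.69 | $3,018.00 | $615.69
8 | $615.69 | $14.16 | $629.85 | $0.00

$0.00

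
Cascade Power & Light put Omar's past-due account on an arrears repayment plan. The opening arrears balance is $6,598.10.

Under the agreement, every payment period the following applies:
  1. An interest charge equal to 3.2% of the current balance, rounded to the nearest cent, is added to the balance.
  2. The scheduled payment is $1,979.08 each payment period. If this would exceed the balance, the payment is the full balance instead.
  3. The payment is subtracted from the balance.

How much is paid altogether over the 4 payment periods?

Payment period 1: $6,598.10 +$211.14 interest = $6,809.24; pay $1,979.08 → $4,830.16
Payment period 2: $4,830.16 +$154.57 interest = $4,984.73; pay $1,979.08 → $3,005.65
Payment period 3: $3,005.65 +$96.18 interest = $3,101.83; pay $1,979.08 → $1,122.75
Payment period 4: $1,122.75 +$35.93 interest = $1,158.68; pay $1,158.68 → $0.00
Total paid: $7,095.92

$7,095.92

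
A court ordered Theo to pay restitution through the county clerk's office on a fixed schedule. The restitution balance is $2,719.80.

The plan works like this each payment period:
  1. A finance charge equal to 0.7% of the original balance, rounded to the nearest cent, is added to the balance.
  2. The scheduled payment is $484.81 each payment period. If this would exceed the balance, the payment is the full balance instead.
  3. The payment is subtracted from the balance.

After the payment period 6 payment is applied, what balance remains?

Payment period 1: opening $2,719.80; interest $19.04 → $2,738.84; payment $484.81; balance $2,254.03
Payment period 2: opening $2,254.03; interest $19.04 → $2,273.07; payment $484.81; balance $1,788.26
Payment period 3: opening $1,788.26; interest $19.04 → $1,807.30; payment $484.81; balance $1,322.49
Payment period 4: opening $1,322.49; interest $19.04 → $1,341.53; payment $484.81; balance $856.72
Payment period 5: opening $856.72; interest $19.04 → $875.76; payment $484.81; balance $390.95
Payment period 6: opening $390.95; interest $19.04 → $409.99; payment $409.99; balance $0.00

$0.00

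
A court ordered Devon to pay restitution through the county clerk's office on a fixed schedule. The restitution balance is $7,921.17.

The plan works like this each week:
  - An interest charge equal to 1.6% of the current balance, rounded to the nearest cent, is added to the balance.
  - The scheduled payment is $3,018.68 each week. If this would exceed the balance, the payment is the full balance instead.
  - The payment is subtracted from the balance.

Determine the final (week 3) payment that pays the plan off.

# | Opening | Interest | Payment | End bal
1 | $7,921.17 | $126.74 | $3,018.68 | $5,029.23
2 | $5,029.23 | $80.47 | $3,018.68 | $2,091.02
3 | $2,091.02 | $33.46 | $2,124.48 | $0.00

$2,124.48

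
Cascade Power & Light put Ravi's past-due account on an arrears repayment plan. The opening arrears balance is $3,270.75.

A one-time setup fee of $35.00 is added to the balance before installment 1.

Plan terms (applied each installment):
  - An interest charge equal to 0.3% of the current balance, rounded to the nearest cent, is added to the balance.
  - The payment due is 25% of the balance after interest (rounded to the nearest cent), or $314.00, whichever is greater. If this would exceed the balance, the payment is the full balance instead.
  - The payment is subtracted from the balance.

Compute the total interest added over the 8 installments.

$34.31

Installment 1: $3,305.75 +$9.92 interest = $3,315.67; pay $828.92 → $2,486.75
Installment 2: $2,486.75 +$7.46 interest = $2,494.21; pay $623.55 → $1,870.66
Installment 3: $1,870.66 +$5.61 interest = $1,876.27; pay $469.07 → $1,407.20
Installment 4: $1,407.20 +$4.22 interest = $1,411.42; pay $352.86 → $1,058.56
Installment 5: $1,058.56 +$3.18 interest = $1,061.74; pay $314.00 → $747.74
Installment 6: $747.74 +$2.24 interest = $749.98; pay $314.00 → $435.98
Installment 7: $435.98 +$1.31 interest = $437.29; pay $314.00 → $123.29
Installment 8: $123.29 +$0.37 interest = $123.66; pay $123.66 → $0.00
Total interest: $9.92 + $7.46 + $5.61 + $4.22 + $3.18 + $2.24 + $1.31 + $0.37 = $34.31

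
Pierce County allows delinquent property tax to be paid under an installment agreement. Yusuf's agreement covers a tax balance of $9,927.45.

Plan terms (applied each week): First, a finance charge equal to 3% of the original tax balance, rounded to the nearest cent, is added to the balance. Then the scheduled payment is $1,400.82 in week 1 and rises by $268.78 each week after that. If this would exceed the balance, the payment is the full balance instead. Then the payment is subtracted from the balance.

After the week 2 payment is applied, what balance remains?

# | Opening | Interest | Payment | End bal
1 | $9,927.45 | $297.82 | $1,400.82 | $8,824.45
2 | $8,824.45 | $297.82 | $1,669.60 | $7,452.67

$7,452.67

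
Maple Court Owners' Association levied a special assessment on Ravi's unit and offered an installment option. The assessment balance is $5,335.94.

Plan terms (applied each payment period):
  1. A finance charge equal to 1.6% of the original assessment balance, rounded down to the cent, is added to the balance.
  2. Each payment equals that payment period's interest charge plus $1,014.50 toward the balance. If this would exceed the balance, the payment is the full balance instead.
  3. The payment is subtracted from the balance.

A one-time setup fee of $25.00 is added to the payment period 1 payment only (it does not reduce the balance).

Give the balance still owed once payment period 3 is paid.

$2,292.44

Payment period 1: $5,335.94 +$85.37 interest = $5,421.31; pay $1,099.87 (+ $25.00 fee) → $4,321.44
Payment period 2: $4,321.44 +$85.37 interest = $4,406.81; pay $1,099.87 → $3,306.94
Payment period 3: $3,306.94 +$85.37 interest = $3,392.31; pay $1,099.87 → $2,292.44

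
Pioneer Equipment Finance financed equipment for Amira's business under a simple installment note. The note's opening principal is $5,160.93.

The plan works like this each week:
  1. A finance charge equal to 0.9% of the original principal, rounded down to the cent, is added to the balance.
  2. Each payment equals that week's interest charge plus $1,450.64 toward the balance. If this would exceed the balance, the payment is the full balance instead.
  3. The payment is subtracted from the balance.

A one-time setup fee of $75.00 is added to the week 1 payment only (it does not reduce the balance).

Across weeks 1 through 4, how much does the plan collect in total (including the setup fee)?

Week 1: opening $5,160.93; interest $46.44 → $5,207.37; payment $1,497.08 (+ $75.00 fee); balance $3,710.29
Week 2: opening $3,710.29; interest $46.44 → $3,756.73; payment $1,497.08; balance $2,259.65
Week 3: opening $2,259.65; interest $46.44 → $2,306.09; payment $1,497.08; balance $809.01
Week 4: opening $809.01; interest $46.44 → $855.45; payment $855.45; balance $0.00
Total paid: $5,421.69

$5,421.69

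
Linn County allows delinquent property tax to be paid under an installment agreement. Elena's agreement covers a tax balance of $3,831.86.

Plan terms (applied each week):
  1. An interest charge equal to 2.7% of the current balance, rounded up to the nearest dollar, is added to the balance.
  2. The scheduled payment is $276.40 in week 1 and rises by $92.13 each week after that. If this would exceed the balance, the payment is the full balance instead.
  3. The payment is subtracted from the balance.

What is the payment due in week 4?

$552.79

Week 1: opening $3,831.86; interest $104.00 → $3,935.86; payment $276.40; balance $3,659.46
Week 2: opening $3,659.46; interest $99.00 → $3,758.46; payment $368.53; balance $3,389.93
Week 3: opening $3,389.93; interest $92.00 → $3,481.93; payment $460.66; balance $3,021.27
Week 4: opening $3,021.27; interest $82.00 → $3,103.27; payment $552.79; balance $2,550.48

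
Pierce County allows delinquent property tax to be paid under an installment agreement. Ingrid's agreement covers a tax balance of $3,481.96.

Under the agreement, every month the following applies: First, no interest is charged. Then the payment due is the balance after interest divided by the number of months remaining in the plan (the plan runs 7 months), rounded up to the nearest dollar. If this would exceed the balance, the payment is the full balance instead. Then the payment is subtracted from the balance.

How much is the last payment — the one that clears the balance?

# | Opening | Payment | End bal
1 | $3,481.96 | $498.00 | $2,983.96
2 | $2,983.96 | $498.00 | $2,485.96
3 | $2,485.96 | $498.00 | $1,987.96
4 | $1,987.96 | $497.00 | $1,490.96
5 | $1,490.96 | $497.00 | $993.96
6 | $993.96 | $497.00 | $496.96
7 | $496.96 | $496.96 | $0.00

$496.96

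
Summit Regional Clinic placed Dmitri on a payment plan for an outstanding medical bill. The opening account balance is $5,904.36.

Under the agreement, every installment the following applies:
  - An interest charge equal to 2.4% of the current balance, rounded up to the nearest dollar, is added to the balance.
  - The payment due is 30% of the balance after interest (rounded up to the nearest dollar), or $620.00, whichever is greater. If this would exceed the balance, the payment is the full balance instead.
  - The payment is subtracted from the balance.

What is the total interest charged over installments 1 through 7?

$442.00

Installment 1: $5,904.36 +$142.00 interest = $6,046.36; pay $1,814.00 → $4,232.36
Installment 2: $4,232.36 +$102.00 interest = $4,334.36; pay $1,301.00 → $3,033.36
Installment 3: $3,033.36 +$73.00 interest = $3,106.36; pay $932.00 → $2,174.36
Installment 4: $2,174.36 +$53.00 interest = $2,227.36; pay $669.00 → $1,558.36
Installment 5: $1,558.36 +$38.00 interest = $1,596.36; pay $620.00 → $976.36
Installment 6: $976.36 +$24.00 interest = $1,000.36; pay $620.00 → $380.36
Installment 7: $380.36 +$10.00 interest = $390.36; pay $390.36 → $0.00
Total interest: $142.00 + $102.00 + $73.00 + $53.00 + $38.00 + $24.00 + $10.00 = $442.00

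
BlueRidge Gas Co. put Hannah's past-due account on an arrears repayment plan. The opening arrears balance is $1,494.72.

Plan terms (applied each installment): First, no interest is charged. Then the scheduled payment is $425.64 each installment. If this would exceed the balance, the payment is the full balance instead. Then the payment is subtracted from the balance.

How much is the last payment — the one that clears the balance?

$217.80

# | Opening | Payment | End bal
1 | $1,494.72 | $425.64 | $1,069.08
2 | $1,069.08 | $425.64 | $643.44
3 | $643.44 | $425.64 | $217.80
4 | $217.80 | $217.80 | $0.00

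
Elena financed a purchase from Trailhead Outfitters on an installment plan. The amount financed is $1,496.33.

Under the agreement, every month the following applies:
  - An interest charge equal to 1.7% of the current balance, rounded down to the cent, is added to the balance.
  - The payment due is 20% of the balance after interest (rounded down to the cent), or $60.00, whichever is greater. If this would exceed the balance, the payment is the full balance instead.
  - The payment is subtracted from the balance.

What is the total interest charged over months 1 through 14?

$125.10

Month 1: $1,496.33 +$25.43 interest = $1,521.76; pay $304.35 → $1,217.41
Month 2: $1,217.41 +$20.69 interest = $1,238.10; pay $247.62 → $990.48
Month 3: $990.48 +$16.83 interest = $1,007.31; pay $201.46 → $805.85
Month 4: $805.85 +$13.69 interest = $819.54; pay $163.90 → $655.64
Month 5: $655.64 +$11.14 interest = $666.78; pay $133.35 → $533.43
Month 6: $533.43 +$9.06 interest = $542.49; pay $108.49 → $434.00
Month 7: $434.00 +$7.37 interest = $441.37; pay $88.27 → $353.10
Month 8: $353.10 +$6.00 interest = $359.10; pay $71.82 → $287.28
Month 9: $287.28 +$4.88 interest = $292.16; pay $60.00 → $232.16
Month 10: $232.16 +$3.94 interest = $236.10; pay $60.00 → $176.10
Month 11: $176.10 +$2.99 interest = $179.09; pay $60.00 → $119.09
Month 12: $119.09 +$2.02 interest = $121.11; pay $60.00 → $61.11
Month 13: $61.11 +$1.03 interest = $62.14; pay $60.00 → $2.14
Month 14: $2.14 +$0.03 interest = $2.17; pay $2.17 → $0.00
Total interest: $25.43 + $20.69 + $16.83 + $13.69 + $11.14 + $9.06 + $7.37 + $6.00 + $4.88 + $3.94 + $2.99 + $2.02 + $1.03 + $0.03 = $125.10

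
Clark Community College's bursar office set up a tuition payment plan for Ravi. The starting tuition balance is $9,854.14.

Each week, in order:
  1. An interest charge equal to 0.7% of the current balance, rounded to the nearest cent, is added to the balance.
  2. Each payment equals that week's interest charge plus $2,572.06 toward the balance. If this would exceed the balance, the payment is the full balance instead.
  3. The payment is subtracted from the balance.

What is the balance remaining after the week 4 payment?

$0.00

Week 1: $9,854.14 +$68.98 interest = $9,923.12; pay $2,641.04 → $7,282.08
Week 2: $7,282.08 +$50.97 interest = $7,333.05; pay $2,623.03 → $4,710.02
Week 3: $4,710.02 +$32.97 interest = $4,742.99; pay $2,605.03 → $2,137.96
Week 4: $2,137.96 +$14.97 interest = $2,152.93; pay $2,152.93 → $0.00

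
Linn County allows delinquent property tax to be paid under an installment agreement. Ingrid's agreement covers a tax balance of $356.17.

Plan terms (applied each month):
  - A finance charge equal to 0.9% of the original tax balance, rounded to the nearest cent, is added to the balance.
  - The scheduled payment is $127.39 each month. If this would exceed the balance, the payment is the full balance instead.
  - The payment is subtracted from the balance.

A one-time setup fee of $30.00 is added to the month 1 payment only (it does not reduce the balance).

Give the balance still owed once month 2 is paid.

Month 1: opening $356.17; interest $3.21 → $359.38; payment $127.39 (+ $30.00 fee); balance $231.99
Month 2: opening $231.99; interest $3.21 → $235.20; payment $127.39; balance $107.81

$107.81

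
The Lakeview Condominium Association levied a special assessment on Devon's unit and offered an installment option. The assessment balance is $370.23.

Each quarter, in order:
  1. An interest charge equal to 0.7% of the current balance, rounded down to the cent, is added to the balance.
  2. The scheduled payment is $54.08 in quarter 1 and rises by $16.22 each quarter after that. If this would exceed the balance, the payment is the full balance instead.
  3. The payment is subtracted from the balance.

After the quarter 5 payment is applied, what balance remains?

$0.00

Quarter 1: opening $370.23; interest $2.59 → $372.82; payment $54.08; balance $318.74
Quarter 2: opening $318.74; interest $2.23 → $320.97; payment $70.30; balance $250.67
Quarter 3: opening $250.67; interest $1.75 → $252.42; payment $86.52; balance $165.90
Quarter 4: opening $165.90; interest $1.16 → $167.06; payment $102.74; balance $64.32
Quarter 5: opening $64.32; interest $0.45 → $64.77; payment $64.77; balance $0.00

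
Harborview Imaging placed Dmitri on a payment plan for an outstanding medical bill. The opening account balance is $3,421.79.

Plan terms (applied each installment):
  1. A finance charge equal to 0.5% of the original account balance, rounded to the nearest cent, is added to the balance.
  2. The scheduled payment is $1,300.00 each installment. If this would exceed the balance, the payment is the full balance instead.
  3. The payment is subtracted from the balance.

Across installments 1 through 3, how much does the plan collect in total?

Installment 1: opening $3,421.79; interest $17.11 → $3,438.90; payment $1,300.00; balance $2,138.90
Installment 2: opening $2,138.90; interest $17.11 → $2,156.01; payment $1,300.00; balance $856.01
Installment 3: opening $856.01; interest $17.11 → $873.12; payment $873.12; balance $0.00
Total paid: $3,473.12

$3,473.12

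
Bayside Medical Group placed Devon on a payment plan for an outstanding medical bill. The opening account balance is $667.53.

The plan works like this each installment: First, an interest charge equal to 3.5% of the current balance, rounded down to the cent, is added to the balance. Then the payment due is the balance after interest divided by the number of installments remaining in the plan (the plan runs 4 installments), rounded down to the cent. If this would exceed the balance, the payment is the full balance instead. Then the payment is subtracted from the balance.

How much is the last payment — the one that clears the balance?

# | Opening | Interest | Payment | End bal
1 | $667.53 | $23.36 | $172.72 | $518.17
2 | $518.17 | $18.13 | $178.76 | $357.54
3 | $357.54 | $12.51 | $185.02 | $185.03
4 | $185.03 | $6.47 | $191.50 | $0.00

$191.50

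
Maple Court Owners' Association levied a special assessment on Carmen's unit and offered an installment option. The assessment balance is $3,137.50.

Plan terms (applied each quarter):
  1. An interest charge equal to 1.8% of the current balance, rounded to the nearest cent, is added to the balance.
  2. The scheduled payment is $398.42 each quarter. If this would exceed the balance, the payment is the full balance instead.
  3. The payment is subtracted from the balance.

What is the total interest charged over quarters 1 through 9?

$277.13

Quarter 1: opening $3,137.50; interest $56.48 → $3,193.98; payment $398.42; balance $2,795.56
Quarter 2: opening $2,795.56; interest $50.32 → $2,845.88; payment $398.42; balance $2,447.46
Quarter 3: opening $2,447.46; interest $44.05 → $2,491.51; payment $398.42; balance $2,093.09
Quarter 4: opening $2,093.09; interest $37.68 → $2,130.77; payment $398.42; balance $1,732.35
Quarter 5: opening $1,732.35; interest $31.18 → $1,763.53; payment $398.42; balance $1,365.11
Quarter 6: opening $1,365.11; interest $24.57 → $1,389.68; payment $398.42; balance $991.26
Quarter 7: opening $991.26; interest $17.84 → $1,009.10; payment $398.42; balance $610.68
Quarter 8: opening $610.68; interest $10.99 → $621.67; payment $398.42; balance $223.25
Quarter 9: opening $223.25; interest $4.02 → $227.27; payment $227.27; balance $0.00
Total interest: $56.48 + $50.32 + $44.05 + $37.68 + $31.18 + $24.57 + $17.84 + $10.99 + $4.02 = $277.13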